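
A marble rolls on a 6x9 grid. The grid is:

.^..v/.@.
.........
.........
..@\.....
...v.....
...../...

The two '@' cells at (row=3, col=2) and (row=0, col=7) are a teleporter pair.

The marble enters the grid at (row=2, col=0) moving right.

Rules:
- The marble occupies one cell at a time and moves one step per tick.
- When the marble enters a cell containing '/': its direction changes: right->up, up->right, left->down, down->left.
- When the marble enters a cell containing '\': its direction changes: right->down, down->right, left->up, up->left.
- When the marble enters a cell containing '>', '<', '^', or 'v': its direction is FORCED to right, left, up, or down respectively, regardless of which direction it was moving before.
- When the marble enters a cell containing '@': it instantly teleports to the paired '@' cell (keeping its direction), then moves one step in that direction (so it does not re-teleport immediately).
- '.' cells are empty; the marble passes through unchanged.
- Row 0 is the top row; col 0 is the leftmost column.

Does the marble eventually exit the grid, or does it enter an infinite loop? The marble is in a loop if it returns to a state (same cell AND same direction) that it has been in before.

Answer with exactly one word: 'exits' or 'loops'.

Answer: exits

Derivation:
Step 1: enter (2,0), '.' pass, move right to (2,1)
Step 2: enter (2,1), '.' pass, move right to (2,2)
Step 3: enter (2,2), '.' pass, move right to (2,3)
Step 4: enter (2,3), '.' pass, move right to (2,4)
Step 5: enter (2,4), '.' pass, move right to (2,5)
Step 6: enter (2,5), '.' pass, move right to (2,6)
Step 7: enter (2,6), '.' pass, move right to (2,7)
Step 8: enter (2,7), '.' pass, move right to (2,8)
Step 9: enter (2,8), '.' pass, move right to (2,9)
Step 10: at (2,9) — EXIT via right edge, pos 2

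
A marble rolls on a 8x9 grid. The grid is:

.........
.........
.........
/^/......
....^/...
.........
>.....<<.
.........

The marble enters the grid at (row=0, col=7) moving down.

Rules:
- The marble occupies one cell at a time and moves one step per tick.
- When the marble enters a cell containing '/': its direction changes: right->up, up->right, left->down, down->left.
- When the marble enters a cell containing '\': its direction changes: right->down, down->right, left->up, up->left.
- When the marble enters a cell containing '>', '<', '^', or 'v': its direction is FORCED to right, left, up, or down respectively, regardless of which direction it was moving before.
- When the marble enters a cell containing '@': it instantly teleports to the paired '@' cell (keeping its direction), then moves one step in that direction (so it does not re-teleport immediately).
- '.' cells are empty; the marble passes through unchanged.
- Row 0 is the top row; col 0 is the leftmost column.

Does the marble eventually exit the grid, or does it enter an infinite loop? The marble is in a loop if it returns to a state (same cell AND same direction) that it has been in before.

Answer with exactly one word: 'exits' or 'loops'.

Step 1: enter (0,7), '.' pass, move down to (1,7)
Step 2: enter (1,7), '.' pass, move down to (2,7)
Step 3: enter (2,7), '.' pass, move down to (3,7)
Step 4: enter (3,7), '.' pass, move down to (4,7)
Step 5: enter (4,7), '.' pass, move down to (5,7)
Step 6: enter (5,7), '.' pass, move down to (6,7)
Step 7: enter (6,7), '<' forces down->left, move left to (6,6)
Step 8: enter (6,6), '<' forces left->left, move left to (6,5)
Step 9: enter (6,5), '.' pass, move left to (6,4)
Step 10: enter (6,4), '.' pass, move left to (6,3)
Step 11: enter (6,3), '.' pass, move left to (6,2)
Step 12: enter (6,2), '.' pass, move left to (6,1)
Step 13: enter (6,1), '.' pass, move left to (6,0)
Step 14: enter (6,0), '>' forces left->right, move right to (6,1)
Step 15: enter (6,1), '.' pass, move right to (6,2)
Step 16: enter (6,2), '.' pass, move right to (6,3)
Step 17: enter (6,3), '.' pass, move right to (6,4)
Step 18: enter (6,4), '.' pass, move right to (6,5)
Step 19: enter (6,5), '.' pass, move right to (6,6)
Step 20: enter (6,6), '<' forces right->left, move left to (6,5)
Step 21: at (6,5) dir=left — LOOP DETECTED (seen before)

Answer: loops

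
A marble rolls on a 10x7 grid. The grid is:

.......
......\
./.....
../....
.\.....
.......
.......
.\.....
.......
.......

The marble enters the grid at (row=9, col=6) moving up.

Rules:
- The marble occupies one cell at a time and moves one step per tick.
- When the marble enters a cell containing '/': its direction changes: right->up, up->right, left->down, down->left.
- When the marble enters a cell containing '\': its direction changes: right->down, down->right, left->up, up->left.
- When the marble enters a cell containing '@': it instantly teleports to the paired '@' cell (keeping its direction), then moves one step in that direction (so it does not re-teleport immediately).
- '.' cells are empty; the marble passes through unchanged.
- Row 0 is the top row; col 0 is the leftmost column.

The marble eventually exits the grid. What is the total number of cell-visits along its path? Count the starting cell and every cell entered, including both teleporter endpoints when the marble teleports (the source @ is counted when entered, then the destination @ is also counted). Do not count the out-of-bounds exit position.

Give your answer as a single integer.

Step 1: enter (9,6), '.' pass, move up to (8,6)
Step 2: enter (8,6), '.' pass, move up to (7,6)
Step 3: enter (7,6), '.' pass, move up to (6,6)
Step 4: enter (6,6), '.' pass, move up to (5,6)
Step 5: enter (5,6), '.' pass, move up to (4,6)
Step 6: enter (4,6), '.' pass, move up to (3,6)
Step 7: enter (3,6), '.' pass, move up to (2,6)
Step 8: enter (2,6), '.' pass, move up to (1,6)
Step 9: enter (1,6), '\' deflects up->left, move left to (1,5)
Step 10: enter (1,5), '.' pass, move left to (1,4)
Step 11: enter (1,4), '.' pass, move left to (1,3)
Step 12: enter (1,3), '.' pass, move left to (1,2)
Step 13: enter (1,2), '.' pass, move left to (1,1)
Step 14: enter (1,1), '.' pass, move left to (1,0)
Step 15: enter (1,0), '.' pass, move left to (1,-1)
Step 16: at (1,-1) — EXIT via left edge, pos 1
Path length (cell visits): 15

Answer: 15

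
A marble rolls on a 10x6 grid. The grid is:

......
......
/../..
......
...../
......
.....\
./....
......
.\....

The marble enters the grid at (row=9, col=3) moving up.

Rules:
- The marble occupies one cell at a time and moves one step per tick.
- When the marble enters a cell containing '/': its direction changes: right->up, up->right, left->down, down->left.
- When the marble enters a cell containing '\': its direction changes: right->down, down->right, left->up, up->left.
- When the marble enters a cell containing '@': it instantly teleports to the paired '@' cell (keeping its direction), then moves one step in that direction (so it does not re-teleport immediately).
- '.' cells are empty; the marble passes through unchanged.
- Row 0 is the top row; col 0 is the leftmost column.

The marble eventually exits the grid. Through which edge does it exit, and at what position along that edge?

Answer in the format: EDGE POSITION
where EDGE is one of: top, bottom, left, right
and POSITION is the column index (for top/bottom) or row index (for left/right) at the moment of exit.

Answer: right 2

Derivation:
Step 1: enter (9,3), '.' pass, move up to (8,3)
Step 2: enter (8,3), '.' pass, move up to (7,3)
Step 3: enter (7,3), '.' pass, move up to (6,3)
Step 4: enter (6,3), '.' pass, move up to (5,3)
Step 5: enter (5,3), '.' pass, move up to (4,3)
Step 6: enter (4,3), '.' pass, move up to (3,3)
Step 7: enter (3,3), '.' pass, move up to (2,3)
Step 8: enter (2,3), '/' deflects up->right, move right to (2,4)
Step 9: enter (2,4), '.' pass, move right to (2,5)
Step 10: enter (2,5), '.' pass, move right to (2,6)
Step 11: at (2,6) — EXIT via right edge, pos 2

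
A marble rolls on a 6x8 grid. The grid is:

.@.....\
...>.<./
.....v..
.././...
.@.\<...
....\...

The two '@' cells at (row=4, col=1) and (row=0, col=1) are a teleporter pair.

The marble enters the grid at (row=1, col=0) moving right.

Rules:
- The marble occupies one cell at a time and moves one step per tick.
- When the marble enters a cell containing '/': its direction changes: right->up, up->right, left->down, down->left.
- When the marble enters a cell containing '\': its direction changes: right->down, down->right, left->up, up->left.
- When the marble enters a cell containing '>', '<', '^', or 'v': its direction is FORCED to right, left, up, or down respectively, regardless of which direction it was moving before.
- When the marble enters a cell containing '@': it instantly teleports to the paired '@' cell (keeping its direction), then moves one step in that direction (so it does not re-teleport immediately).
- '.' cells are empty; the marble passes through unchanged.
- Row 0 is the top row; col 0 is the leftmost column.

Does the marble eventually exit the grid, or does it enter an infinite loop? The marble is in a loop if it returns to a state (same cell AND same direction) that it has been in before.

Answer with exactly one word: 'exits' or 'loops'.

Answer: loops

Derivation:
Step 1: enter (1,0), '.' pass, move right to (1,1)
Step 2: enter (1,1), '.' pass, move right to (1,2)
Step 3: enter (1,2), '.' pass, move right to (1,3)
Step 4: enter (1,3), '>' forces right->right, move right to (1,4)
Step 5: enter (1,4), '.' pass, move right to (1,5)
Step 6: enter (1,5), '<' forces right->left, move left to (1,4)
Step 7: enter (1,4), '.' pass, move left to (1,3)
Step 8: enter (1,3), '>' forces left->right, move right to (1,4)
Step 9: at (1,4) dir=right — LOOP DETECTED (seen before)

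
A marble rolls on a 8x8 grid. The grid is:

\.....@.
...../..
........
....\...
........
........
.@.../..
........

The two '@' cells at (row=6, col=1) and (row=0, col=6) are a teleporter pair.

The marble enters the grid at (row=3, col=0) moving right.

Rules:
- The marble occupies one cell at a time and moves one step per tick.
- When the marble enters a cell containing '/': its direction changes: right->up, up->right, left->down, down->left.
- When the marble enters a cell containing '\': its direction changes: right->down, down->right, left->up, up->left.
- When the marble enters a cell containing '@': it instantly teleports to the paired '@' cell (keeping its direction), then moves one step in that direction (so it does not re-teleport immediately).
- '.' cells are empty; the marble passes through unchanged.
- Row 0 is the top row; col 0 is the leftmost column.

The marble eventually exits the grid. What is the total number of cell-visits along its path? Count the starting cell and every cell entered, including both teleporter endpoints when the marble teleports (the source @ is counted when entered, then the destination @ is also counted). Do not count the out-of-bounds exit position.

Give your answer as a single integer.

Step 1: enter (3,0), '.' pass, move right to (3,1)
Step 2: enter (3,1), '.' pass, move right to (3,2)
Step 3: enter (3,2), '.' pass, move right to (3,3)
Step 4: enter (3,3), '.' pass, move right to (3,4)
Step 5: enter (3,4), '\' deflects right->down, move down to (4,4)
Step 6: enter (4,4), '.' pass, move down to (5,4)
Step 7: enter (5,4), '.' pass, move down to (6,4)
Step 8: enter (6,4), '.' pass, move down to (7,4)
Step 9: enter (7,4), '.' pass, move down to (8,4)
Step 10: at (8,4) — EXIT via bottom edge, pos 4
Path length (cell visits): 9

Answer: 9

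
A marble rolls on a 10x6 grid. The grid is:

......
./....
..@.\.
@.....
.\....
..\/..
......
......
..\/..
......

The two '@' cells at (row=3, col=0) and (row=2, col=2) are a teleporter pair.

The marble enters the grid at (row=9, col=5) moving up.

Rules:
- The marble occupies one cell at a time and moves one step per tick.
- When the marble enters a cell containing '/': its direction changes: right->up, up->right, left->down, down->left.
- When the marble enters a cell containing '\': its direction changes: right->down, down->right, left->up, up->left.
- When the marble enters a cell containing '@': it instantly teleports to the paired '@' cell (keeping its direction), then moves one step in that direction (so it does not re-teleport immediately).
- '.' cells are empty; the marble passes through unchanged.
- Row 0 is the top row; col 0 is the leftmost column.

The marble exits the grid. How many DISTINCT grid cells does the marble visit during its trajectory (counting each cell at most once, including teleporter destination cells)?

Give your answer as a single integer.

Step 1: enter (9,5), '.' pass, move up to (8,5)
Step 2: enter (8,5), '.' pass, move up to (7,5)
Step 3: enter (7,5), '.' pass, move up to (6,5)
Step 4: enter (6,5), '.' pass, move up to (5,5)
Step 5: enter (5,5), '.' pass, move up to (4,5)
Step 6: enter (4,5), '.' pass, move up to (3,5)
Step 7: enter (3,5), '.' pass, move up to (2,5)
Step 8: enter (2,5), '.' pass, move up to (1,5)
Step 9: enter (1,5), '.' pass, move up to (0,5)
Step 10: enter (0,5), '.' pass, move up to (-1,5)
Step 11: at (-1,5) — EXIT via top edge, pos 5
Distinct cells visited: 10 (path length 10)

Answer: 10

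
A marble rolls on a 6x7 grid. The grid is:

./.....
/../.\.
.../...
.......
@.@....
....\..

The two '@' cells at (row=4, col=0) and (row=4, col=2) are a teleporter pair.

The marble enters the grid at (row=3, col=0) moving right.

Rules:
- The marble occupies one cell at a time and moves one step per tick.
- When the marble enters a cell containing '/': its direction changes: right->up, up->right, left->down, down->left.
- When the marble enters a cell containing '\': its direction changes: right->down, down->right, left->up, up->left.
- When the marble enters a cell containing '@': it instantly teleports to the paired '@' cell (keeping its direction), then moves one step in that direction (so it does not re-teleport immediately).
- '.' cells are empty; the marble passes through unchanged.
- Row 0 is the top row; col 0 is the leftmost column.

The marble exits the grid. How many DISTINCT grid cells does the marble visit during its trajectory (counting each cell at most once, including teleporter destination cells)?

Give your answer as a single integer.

Step 1: enter (3,0), '.' pass, move right to (3,1)
Step 2: enter (3,1), '.' pass, move right to (3,2)
Step 3: enter (3,2), '.' pass, move right to (3,3)
Step 4: enter (3,3), '.' pass, move right to (3,4)
Step 5: enter (3,4), '.' pass, move right to (3,5)
Step 6: enter (3,5), '.' pass, move right to (3,6)
Step 7: enter (3,6), '.' pass, move right to (3,7)
Step 8: at (3,7) — EXIT via right edge, pos 3
Distinct cells visited: 7 (path length 7)

Answer: 7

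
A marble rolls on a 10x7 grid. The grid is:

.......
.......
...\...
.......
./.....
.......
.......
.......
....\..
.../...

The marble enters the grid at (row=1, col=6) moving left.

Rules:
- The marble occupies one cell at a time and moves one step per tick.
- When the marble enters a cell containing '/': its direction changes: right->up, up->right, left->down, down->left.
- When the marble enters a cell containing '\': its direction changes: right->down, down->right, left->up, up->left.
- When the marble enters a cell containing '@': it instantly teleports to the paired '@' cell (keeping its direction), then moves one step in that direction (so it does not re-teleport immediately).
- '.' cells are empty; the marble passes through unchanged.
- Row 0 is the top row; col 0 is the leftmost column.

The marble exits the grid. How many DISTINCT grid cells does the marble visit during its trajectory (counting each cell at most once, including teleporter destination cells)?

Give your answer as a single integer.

Step 1: enter (1,6), '.' pass, move left to (1,5)
Step 2: enter (1,5), '.' pass, move left to (1,4)
Step 3: enter (1,4), '.' pass, move left to (1,3)
Step 4: enter (1,3), '.' pass, move left to (1,2)
Step 5: enter (1,2), '.' pass, move left to (1,1)
Step 6: enter (1,1), '.' pass, move left to (1,0)
Step 7: enter (1,0), '.' pass, move left to (1,-1)
Step 8: at (1,-1) — EXIT via left edge, pos 1
Distinct cells visited: 7 (path length 7)

Answer: 7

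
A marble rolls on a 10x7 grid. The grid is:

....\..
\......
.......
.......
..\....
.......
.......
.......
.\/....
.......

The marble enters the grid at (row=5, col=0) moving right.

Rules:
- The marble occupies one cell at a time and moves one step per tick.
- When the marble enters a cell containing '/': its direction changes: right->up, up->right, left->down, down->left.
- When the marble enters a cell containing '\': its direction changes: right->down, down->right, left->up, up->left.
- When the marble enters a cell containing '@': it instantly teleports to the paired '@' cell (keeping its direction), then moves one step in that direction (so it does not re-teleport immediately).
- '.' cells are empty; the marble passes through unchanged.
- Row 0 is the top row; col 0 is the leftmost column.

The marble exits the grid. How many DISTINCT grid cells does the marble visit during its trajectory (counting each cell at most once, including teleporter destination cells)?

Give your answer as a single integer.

Answer: 7

Derivation:
Step 1: enter (5,0), '.' pass, move right to (5,1)
Step 2: enter (5,1), '.' pass, move right to (5,2)
Step 3: enter (5,2), '.' pass, move right to (5,3)
Step 4: enter (5,3), '.' pass, move right to (5,4)
Step 5: enter (5,4), '.' pass, move right to (5,5)
Step 6: enter (5,5), '.' pass, move right to (5,6)
Step 7: enter (5,6), '.' pass, move right to (5,7)
Step 8: at (5,7) — EXIT via right edge, pos 5
Distinct cells visited: 7 (path length 7)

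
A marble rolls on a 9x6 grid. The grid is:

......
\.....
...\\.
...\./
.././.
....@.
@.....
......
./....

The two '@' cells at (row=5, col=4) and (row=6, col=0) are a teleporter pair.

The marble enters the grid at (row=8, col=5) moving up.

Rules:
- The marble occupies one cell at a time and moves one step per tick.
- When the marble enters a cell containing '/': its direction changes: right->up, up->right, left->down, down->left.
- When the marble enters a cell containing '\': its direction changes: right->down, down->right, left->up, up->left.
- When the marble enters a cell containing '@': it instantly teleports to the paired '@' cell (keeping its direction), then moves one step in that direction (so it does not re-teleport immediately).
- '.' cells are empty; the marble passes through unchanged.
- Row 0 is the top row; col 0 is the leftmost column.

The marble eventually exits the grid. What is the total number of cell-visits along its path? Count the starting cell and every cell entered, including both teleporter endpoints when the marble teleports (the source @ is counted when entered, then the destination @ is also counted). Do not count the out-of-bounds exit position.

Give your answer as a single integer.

Answer: 6

Derivation:
Step 1: enter (8,5), '.' pass, move up to (7,5)
Step 2: enter (7,5), '.' pass, move up to (6,5)
Step 3: enter (6,5), '.' pass, move up to (5,5)
Step 4: enter (5,5), '.' pass, move up to (4,5)
Step 5: enter (4,5), '.' pass, move up to (3,5)
Step 6: enter (3,5), '/' deflects up->right, move right to (3,6)
Step 7: at (3,6) — EXIT via right edge, pos 3
Path length (cell visits): 6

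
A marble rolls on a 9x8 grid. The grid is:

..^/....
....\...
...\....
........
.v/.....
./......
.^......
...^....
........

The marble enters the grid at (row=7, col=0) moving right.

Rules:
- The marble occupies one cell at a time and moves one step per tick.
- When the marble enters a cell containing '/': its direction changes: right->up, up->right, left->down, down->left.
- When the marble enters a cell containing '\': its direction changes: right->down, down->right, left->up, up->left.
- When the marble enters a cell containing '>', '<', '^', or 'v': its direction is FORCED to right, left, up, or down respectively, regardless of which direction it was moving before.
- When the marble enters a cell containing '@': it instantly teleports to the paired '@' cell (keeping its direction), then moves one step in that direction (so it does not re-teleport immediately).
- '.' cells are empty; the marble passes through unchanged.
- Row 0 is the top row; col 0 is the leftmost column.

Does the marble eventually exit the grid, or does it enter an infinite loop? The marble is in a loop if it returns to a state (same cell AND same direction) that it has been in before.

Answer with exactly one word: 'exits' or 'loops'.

Answer: exits

Derivation:
Step 1: enter (7,0), '.' pass, move right to (7,1)
Step 2: enter (7,1), '.' pass, move right to (7,2)
Step 3: enter (7,2), '.' pass, move right to (7,3)
Step 4: enter (7,3), '^' forces right->up, move up to (6,3)
Step 5: enter (6,3), '.' pass, move up to (5,3)
Step 6: enter (5,3), '.' pass, move up to (4,3)
Step 7: enter (4,3), '.' pass, move up to (3,3)
Step 8: enter (3,3), '.' pass, move up to (2,3)
Step 9: enter (2,3), '\' deflects up->left, move left to (2,2)
Step 10: enter (2,2), '.' pass, move left to (2,1)
Step 11: enter (2,1), '.' pass, move left to (2,0)
Step 12: enter (2,0), '.' pass, move left to (2,-1)
Step 13: at (2,-1) — EXIT via left edge, pos 2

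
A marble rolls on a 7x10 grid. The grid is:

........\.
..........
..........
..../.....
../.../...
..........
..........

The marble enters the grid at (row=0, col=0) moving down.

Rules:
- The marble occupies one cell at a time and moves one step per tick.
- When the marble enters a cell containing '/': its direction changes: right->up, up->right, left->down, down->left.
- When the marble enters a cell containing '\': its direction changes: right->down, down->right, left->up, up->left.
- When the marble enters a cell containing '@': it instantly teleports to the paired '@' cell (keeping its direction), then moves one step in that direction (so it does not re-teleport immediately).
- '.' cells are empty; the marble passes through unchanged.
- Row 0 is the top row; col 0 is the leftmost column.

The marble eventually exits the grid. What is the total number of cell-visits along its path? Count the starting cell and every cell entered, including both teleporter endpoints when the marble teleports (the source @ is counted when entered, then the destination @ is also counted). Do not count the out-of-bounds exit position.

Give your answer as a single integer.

Step 1: enter (0,0), '.' pass, move down to (1,0)
Step 2: enter (1,0), '.' pass, move down to (2,0)
Step 3: enter (2,0), '.' pass, move down to (3,0)
Step 4: enter (3,0), '.' pass, move down to (4,0)
Step 5: enter (4,0), '.' pass, move down to (5,0)
Step 6: enter (5,0), '.' pass, move down to (6,0)
Step 7: enter (6,0), '.' pass, move down to (7,0)
Step 8: at (7,0) — EXIT via bottom edge, pos 0
Path length (cell visits): 7

Answer: 7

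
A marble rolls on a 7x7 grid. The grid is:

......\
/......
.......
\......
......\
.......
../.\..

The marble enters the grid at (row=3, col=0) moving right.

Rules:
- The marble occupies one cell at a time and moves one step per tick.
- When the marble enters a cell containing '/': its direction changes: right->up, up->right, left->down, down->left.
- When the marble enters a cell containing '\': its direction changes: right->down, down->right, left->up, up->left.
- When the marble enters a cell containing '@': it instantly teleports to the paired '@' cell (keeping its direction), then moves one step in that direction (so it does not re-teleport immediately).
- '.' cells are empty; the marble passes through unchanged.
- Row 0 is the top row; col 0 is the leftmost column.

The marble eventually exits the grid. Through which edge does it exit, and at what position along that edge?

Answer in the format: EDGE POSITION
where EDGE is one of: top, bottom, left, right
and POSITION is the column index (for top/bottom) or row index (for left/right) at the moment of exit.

Step 1: enter (3,0), '\' deflects right->down, move down to (4,0)
Step 2: enter (4,0), '.' pass, move down to (5,0)
Step 3: enter (5,0), '.' pass, move down to (6,0)
Step 4: enter (6,0), '.' pass, move down to (7,0)
Step 5: at (7,0) — EXIT via bottom edge, pos 0

Answer: bottom 0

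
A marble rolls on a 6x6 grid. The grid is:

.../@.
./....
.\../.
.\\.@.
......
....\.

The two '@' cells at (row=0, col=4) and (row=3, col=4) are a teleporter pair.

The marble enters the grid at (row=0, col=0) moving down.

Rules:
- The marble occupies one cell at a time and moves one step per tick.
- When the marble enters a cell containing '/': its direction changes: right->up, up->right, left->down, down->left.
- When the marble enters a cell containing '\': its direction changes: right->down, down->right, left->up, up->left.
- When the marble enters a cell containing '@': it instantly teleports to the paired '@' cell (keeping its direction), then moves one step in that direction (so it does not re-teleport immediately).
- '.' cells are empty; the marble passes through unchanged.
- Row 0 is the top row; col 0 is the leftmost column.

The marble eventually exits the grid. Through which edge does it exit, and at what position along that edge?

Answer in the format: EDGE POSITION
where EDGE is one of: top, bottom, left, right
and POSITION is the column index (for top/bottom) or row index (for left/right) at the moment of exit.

Step 1: enter (0,0), '.' pass, move down to (1,0)
Step 2: enter (1,0), '.' pass, move down to (2,0)
Step 3: enter (2,0), '.' pass, move down to (3,0)
Step 4: enter (3,0), '.' pass, move down to (4,0)
Step 5: enter (4,0), '.' pass, move down to (5,0)
Step 6: enter (5,0), '.' pass, move down to (6,0)
Step 7: at (6,0) — EXIT via bottom edge, pos 0

Answer: bottom 0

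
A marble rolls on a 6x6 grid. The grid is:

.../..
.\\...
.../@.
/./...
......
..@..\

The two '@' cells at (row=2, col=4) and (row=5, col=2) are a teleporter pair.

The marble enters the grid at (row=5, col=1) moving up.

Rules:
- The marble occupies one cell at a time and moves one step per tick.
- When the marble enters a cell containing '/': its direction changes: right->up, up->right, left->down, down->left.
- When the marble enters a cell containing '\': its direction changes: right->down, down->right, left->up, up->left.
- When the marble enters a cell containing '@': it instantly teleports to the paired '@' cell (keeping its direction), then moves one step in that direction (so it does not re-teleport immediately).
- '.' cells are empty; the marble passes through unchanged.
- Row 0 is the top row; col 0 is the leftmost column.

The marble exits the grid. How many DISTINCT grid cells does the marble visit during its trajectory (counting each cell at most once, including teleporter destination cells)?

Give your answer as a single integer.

Answer: 6

Derivation:
Step 1: enter (5,1), '.' pass, move up to (4,1)
Step 2: enter (4,1), '.' pass, move up to (3,1)
Step 3: enter (3,1), '.' pass, move up to (2,1)
Step 4: enter (2,1), '.' pass, move up to (1,1)
Step 5: enter (1,1), '\' deflects up->left, move left to (1,0)
Step 6: enter (1,0), '.' pass, move left to (1,-1)
Step 7: at (1,-1) — EXIT via left edge, pos 1
Distinct cells visited: 6 (path length 6)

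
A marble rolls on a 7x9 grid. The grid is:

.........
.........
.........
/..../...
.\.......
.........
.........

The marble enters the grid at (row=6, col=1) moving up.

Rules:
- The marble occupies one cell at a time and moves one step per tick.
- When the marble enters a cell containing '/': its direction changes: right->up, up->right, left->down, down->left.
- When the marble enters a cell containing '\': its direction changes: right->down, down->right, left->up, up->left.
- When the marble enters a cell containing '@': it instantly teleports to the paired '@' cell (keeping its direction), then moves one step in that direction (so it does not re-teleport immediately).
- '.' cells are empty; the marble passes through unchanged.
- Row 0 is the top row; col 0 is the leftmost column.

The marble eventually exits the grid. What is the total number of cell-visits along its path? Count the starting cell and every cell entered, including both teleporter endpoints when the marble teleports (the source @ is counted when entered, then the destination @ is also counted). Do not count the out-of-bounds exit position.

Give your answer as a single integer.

Answer: 4

Derivation:
Step 1: enter (6,1), '.' pass, move up to (5,1)
Step 2: enter (5,1), '.' pass, move up to (4,1)
Step 3: enter (4,1), '\' deflects up->left, move left to (4,0)
Step 4: enter (4,0), '.' pass, move left to (4,-1)
Step 5: at (4,-1) — EXIT via left edge, pos 4
Path length (cell visits): 4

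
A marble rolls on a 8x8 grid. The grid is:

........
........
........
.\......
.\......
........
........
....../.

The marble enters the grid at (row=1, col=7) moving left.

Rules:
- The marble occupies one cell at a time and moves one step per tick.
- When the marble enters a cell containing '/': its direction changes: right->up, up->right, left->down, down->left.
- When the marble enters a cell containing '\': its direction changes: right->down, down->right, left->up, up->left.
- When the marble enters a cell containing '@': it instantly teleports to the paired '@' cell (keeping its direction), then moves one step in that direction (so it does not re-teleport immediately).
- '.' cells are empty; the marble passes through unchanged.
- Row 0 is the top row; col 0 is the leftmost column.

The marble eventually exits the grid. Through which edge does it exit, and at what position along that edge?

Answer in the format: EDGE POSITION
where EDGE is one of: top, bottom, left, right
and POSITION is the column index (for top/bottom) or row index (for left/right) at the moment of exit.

Answer: left 1

Derivation:
Step 1: enter (1,7), '.' pass, move left to (1,6)
Step 2: enter (1,6), '.' pass, move left to (1,5)
Step 3: enter (1,5), '.' pass, move left to (1,4)
Step 4: enter (1,4), '.' pass, move left to (1,3)
Step 5: enter (1,3), '.' pass, move left to (1,2)
Step 6: enter (1,2), '.' pass, move left to (1,1)
Step 7: enter (1,1), '.' pass, move left to (1,0)
Step 8: enter (1,0), '.' pass, move left to (1,-1)
Step 9: at (1,-1) — EXIT via left edge, pos 1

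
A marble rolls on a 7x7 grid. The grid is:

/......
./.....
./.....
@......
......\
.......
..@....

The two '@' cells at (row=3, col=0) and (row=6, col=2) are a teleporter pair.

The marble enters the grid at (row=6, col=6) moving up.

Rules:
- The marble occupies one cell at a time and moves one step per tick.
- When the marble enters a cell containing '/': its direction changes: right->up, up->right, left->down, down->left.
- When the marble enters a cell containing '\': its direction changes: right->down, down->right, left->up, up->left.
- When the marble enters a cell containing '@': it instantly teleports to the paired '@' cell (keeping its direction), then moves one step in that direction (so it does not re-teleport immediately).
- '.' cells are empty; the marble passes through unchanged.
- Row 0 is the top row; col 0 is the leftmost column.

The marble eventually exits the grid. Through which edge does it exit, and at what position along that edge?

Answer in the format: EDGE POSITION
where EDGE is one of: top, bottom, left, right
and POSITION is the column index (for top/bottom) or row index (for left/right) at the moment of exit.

Step 1: enter (6,6), '.' pass, move up to (5,6)
Step 2: enter (5,6), '.' pass, move up to (4,6)
Step 3: enter (4,6), '\' deflects up->left, move left to (4,5)
Step 4: enter (4,5), '.' pass, move left to (4,4)
Step 5: enter (4,4), '.' pass, move left to (4,3)
Step 6: enter (4,3), '.' pass, move left to (4,2)
Step 7: enter (4,2), '.' pass, move left to (4,1)
Step 8: enter (4,1), '.' pass, move left to (4,0)
Step 9: enter (4,0), '.' pass, move left to (4,-1)
Step 10: at (4,-1) — EXIT via left edge, pos 4

Answer: left 4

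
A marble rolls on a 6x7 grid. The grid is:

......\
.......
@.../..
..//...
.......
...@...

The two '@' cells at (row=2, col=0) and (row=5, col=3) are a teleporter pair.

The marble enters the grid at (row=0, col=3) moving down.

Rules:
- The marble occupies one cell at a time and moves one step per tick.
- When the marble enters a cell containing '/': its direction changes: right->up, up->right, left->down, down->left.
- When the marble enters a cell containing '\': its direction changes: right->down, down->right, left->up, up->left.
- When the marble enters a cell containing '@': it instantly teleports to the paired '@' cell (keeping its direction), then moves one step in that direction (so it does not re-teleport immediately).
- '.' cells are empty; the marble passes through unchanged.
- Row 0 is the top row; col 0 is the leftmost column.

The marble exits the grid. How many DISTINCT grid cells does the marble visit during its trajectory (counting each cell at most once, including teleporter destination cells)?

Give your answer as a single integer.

Answer: 7

Derivation:
Step 1: enter (0,3), '.' pass, move down to (1,3)
Step 2: enter (1,3), '.' pass, move down to (2,3)
Step 3: enter (2,3), '.' pass, move down to (3,3)
Step 4: enter (3,3), '/' deflects down->left, move left to (3,2)
Step 5: enter (3,2), '/' deflects left->down, move down to (4,2)
Step 6: enter (4,2), '.' pass, move down to (5,2)
Step 7: enter (5,2), '.' pass, move down to (6,2)
Step 8: at (6,2) — EXIT via bottom edge, pos 2
Distinct cells visited: 7 (path length 7)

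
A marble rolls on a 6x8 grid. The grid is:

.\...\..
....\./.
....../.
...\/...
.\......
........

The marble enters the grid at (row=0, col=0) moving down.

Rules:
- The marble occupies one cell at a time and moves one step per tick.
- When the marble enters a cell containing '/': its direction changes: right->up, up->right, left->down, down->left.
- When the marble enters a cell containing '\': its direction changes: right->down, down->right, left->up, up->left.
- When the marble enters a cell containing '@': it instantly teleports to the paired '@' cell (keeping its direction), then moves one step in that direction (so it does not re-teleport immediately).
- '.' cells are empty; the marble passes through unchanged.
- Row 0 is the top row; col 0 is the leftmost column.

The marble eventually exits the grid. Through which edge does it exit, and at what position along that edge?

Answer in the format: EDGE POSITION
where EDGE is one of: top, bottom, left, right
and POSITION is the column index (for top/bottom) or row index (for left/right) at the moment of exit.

Answer: bottom 0

Derivation:
Step 1: enter (0,0), '.' pass, move down to (1,0)
Step 2: enter (1,0), '.' pass, move down to (2,0)
Step 3: enter (2,0), '.' pass, move down to (3,0)
Step 4: enter (3,0), '.' pass, move down to (4,0)
Step 5: enter (4,0), '.' pass, move down to (5,0)
Step 6: enter (5,0), '.' pass, move down to (6,0)
Step 7: at (6,0) — EXIT via bottom edge, pos 0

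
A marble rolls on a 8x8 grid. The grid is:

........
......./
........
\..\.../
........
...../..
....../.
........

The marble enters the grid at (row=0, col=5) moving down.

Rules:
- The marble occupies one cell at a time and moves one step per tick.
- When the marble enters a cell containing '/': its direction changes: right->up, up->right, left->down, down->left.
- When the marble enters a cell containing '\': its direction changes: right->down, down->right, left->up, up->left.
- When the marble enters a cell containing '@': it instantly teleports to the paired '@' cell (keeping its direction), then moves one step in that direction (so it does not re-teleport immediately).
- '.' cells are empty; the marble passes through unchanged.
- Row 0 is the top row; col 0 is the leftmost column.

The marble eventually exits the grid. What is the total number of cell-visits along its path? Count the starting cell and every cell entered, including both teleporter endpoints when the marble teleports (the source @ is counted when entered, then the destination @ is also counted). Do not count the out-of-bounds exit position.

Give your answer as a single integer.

Step 1: enter (0,5), '.' pass, move down to (1,5)
Step 2: enter (1,5), '.' pass, move down to (2,5)
Step 3: enter (2,5), '.' pass, move down to (3,5)
Step 4: enter (3,5), '.' pass, move down to (4,5)
Step 5: enter (4,5), '.' pass, move down to (5,5)
Step 6: enter (5,5), '/' deflects down->left, move left to (5,4)
Step 7: enter (5,4), '.' pass, move left to (5,3)
Step 8: enter (5,3), '.' pass, move left to (5,2)
Step 9: enter (5,2), '.' pass, move left to (5,1)
Step 10: enter (5,1), '.' pass, move left to (5,0)
Step 11: enter (5,0), '.' pass, move left to (5,-1)
Step 12: at (5,-1) — EXIT via left edge, pos 5
Path length (cell visits): 11

Answer: 11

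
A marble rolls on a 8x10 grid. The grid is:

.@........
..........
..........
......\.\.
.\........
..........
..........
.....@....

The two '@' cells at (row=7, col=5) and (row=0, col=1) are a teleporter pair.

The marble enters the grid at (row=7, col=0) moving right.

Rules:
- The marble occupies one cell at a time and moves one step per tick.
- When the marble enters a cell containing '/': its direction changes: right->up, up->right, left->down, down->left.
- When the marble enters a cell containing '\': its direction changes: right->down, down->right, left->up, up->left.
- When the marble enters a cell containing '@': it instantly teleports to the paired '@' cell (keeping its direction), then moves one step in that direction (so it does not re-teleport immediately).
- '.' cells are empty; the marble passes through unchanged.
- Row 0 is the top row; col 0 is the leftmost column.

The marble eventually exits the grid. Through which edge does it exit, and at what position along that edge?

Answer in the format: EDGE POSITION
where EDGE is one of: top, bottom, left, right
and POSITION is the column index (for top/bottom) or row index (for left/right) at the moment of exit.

Step 1: enter (7,0), '.' pass, move right to (7,1)
Step 2: enter (7,1), '.' pass, move right to (7,2)
Step 3: enter (7,2), '.' pass, move right to (7,3)
Step 4: enter (7,3), '.' pass, move right to (7,4)
Step 5: enter (7,4), '.' pass, move right to (7,5)
Step 6: enter (7,5), '@' teleport (7,5)->(0,1), also enter (0,1), move right to (0,2)
Step 7: enter (0,2), '.' pass, move right to (0,3)
Step 8: enter (0,3), '.' pass, move right to (0,4)
Step 9: enter (0,4), '.' pass, move right to (0,5)
Step 10: enter (0,5), '.' pass, move right to (0,6)
Step 11: enter (0,6), '.' pass, move right to (0,7)
Step 12: enter (0,7), '.' pass, move right to (0,8)
Step 13: enter (0,8), '.' pass, move right to (0,9)
Step 14: enter (0,9), '.' pass, move right to (0,10)
Step 15: at (0,10) — EXIT via right edge, pos 0

Answer: right 0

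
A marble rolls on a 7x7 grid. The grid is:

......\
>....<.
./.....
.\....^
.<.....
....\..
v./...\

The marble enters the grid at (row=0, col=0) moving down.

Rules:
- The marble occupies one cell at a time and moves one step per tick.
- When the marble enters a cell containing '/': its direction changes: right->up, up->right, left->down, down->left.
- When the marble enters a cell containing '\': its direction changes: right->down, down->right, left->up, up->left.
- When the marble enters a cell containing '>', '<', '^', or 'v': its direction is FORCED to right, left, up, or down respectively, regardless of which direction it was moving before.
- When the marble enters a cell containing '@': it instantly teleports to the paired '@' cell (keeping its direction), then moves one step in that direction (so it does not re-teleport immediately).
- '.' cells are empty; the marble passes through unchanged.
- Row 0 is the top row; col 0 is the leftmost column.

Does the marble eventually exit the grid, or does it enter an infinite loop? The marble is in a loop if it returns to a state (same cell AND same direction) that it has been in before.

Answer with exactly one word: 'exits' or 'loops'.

Answer: loops

Derivation:
Step 1: enter (0,0), '.' pass, move down to (1,0)
Step 2: enter (1,0), '>' forces down->right, move right to (1,1)
Step 3: enter (1,1), '.' pass, move right to (1,2)
Step 4: enter (1,2), '.' pass, move right to (1,3)
Step 5: enter (1,3), '.' pass, move right to (1,4)
Step 6: enter (1,4), '.' pass, move right to (1,5)
Step 7: enter (1,5), '<' forces right->left, move left to (1,4)
Step 8: enter (1,4), '.' pass, move left to (1,3)
Step 9: enter (1,3), '.' pass, move left to (1,2)
Step 10: enter (1,2), '.' pass, move left to (1,1)
Step 11: enter (1,1), '.' pass, move left to (1,0)
Step 12: enter (1,0), '>' forces left->right, move right to (1,1)
Step 13: at (1,1) dir=right — LOOP DETECTED (seen before)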